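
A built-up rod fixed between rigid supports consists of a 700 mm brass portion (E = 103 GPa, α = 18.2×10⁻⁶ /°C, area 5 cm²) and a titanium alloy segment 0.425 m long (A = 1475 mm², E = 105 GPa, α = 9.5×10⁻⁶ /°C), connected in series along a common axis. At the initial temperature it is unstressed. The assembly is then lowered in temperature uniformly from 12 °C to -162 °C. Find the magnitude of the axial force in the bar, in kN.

If the supports were absent, the total length change would be Σ αᵢΔT Lᵢ = 18.2×10⁻⁶×174×700 + 9.5×10⁻⁶×174×425 = 2.919 mm.
The walls prevent any net length change, so an axial force P (same in every segment) develops. Compatibility: P · Σ Lᵢ/(AᵢEᵢ) = δ_free.
Σ Lᵢ/(AᵢEᵢ) = 700/(500×103×10³) + 425/(1475×105×10³) = 1.634×10⁻⁵ mm/N.
P = 2.919 / 1.634×10⁻⁵ = 178700 N = 178.7 kN, tensile.

P ≈ 179 kN (tensile)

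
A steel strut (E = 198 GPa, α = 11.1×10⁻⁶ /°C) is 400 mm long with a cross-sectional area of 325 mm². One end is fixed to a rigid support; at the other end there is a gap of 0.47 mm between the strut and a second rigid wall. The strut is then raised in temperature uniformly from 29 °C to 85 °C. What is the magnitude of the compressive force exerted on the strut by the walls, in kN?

Unrestrained expansion: δ_free = αΔT L = 11.1×10⁻⁶ × 56 × 400 = 0.2486 mm.
Since δ_free = 0.249 mm is less than the 0.47 mm gap, the strut never touches the wall. No axial force develops.

P ≈ 0 kN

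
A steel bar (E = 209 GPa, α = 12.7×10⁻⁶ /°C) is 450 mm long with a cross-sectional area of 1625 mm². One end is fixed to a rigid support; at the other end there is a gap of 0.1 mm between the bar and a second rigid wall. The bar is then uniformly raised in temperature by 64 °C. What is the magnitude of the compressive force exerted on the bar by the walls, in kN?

P ≈ 201 kN

Free thermal elongation = αΔT L = 12.7×10⁻⁶ × 64 × 450 = 0.3658 mm.
This exceeds the 0.1 mm gap, so the wall pushes back. The portion of expansion that must be recovered elastically is δ_free − gap = 0.3658 − 0.1 = 0.2658 mm.
So σ = E(δ_free − g)/L = 209×10³ × 0.2658/450 = 123.4 MPa.
Force on the wall = σA = 123.4 × 1625 mm² = 200.6 kN.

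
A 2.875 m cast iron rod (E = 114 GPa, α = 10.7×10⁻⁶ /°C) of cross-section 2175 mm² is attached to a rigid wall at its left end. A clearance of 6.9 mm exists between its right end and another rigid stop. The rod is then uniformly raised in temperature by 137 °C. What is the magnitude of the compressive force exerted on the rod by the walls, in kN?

P ≈ 0 kN

If the wall were absent the rod would grow by αΔT L = 10.7×10⁻⁶ × 137 × 2875 = 4.214 mm.
This is smaller than the 6.9 mm clearance, so the rod expands freely without reaching the stop — the stress is zero.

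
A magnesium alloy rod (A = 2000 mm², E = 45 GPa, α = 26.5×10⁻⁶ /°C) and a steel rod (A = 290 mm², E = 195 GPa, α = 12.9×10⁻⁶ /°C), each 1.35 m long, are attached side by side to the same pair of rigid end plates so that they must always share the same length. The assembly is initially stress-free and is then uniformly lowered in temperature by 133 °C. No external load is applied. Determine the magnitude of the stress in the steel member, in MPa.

σ ≈ 217 MPa (compressive)

Both members must finish at the same length. With the larger α, the magnesium alloy tends to over-contract; the plates restrain it, putting the magnesium alloy in tension and the steel in compression. With no external load the two internal forces are equal and opposite, magnitude P.
Setting the final lengths equal and cancelling L: (α₁ − α₂)ΔT = P/(A₁E₁) + P/(A₂E₂).
|α₁ − α₂|·ΔT = 13.6×10⁻⁶ × 133 = 0.001809.
1/(A₁E₁) + 1/(A₂E₂) = 1/(2000×45×10³) + 1/(290×195×10³) = 2.879×10⁻⁸ N⁻¹.
P = 0.001809 / 2.879×10⁻⁸ = 62820 N = 62.82 kN.
σ_{steel} = P/A₂ = 62820/290 = 216.6 MPa, compressive.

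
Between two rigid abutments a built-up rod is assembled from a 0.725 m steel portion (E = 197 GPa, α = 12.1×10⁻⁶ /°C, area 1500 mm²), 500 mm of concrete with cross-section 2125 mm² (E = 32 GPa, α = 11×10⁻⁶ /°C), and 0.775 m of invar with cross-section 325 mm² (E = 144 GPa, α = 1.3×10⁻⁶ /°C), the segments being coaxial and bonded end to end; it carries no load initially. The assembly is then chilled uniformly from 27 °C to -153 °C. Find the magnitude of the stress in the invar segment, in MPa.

σ ≈ 321 MPa (tensile)

With the walls removed the bar would change length by δ_free = Σ αᵢΔT Lᵢ = 12.1×10⁻⁶×180×725 + 11×10⁻⁶×180×500 + 1.3×10⁻⁶×180×775 = 2.75 mm.
The rigid supports impose zero overall length change; the single axial force P common to all segments must satisfy P Σ Lᵢ/(AᵢEᵢ) = δ_free.
The series flexibility is Σ Lᵢ/(AᵢEᵢ) = 725/(1500×197×10³) + 500/(2125×32×10³) + 775/(325×144×10³) = 2.637×10⁻⁵ mm/N.
Hence P = δ_free / Σ(L/AE) = 2.75/2.637×10⁻⁵ = 104.3 kN (tensile).
σ_{invar} = P / A = 104300 / 325 = 321 MPa.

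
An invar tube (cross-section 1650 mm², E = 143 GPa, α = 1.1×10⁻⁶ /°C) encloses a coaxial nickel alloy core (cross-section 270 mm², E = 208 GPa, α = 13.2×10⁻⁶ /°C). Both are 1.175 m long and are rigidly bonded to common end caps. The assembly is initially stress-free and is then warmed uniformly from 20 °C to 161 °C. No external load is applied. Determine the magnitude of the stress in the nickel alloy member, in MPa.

σ ≈ 287 MPa (compressive)

Equilibrium of a rigid end plate with no external load gives equal and opposite internal forces ±P in the two members. Since α_{nickel alloy} > α_{invar}, heating drives the nickel alloy into compression and the invar into tension.
Equating the net (thermal + elastic) strains gives |α₁ − α₂|·ΔT = P·[1/(A₁E₁) + 1/(A₂E₂)].
|α₁ − α₂|·ΔT = 12.1×10⁻⁶ × 141 = 0.001706.
1/(A₁E₁) + 1/(A₂E₂) = 1/(1650×143×10³) + 1/(270×208×10³) = 2.204×10⁻⁸ N⁻¹.
P = 0.001706 / 2.204×10⁻⁸ = 77390 N = 77.39 kN.
σ_{nickel alloy} = P/A₂ = 77390/270 = 286.6 MPa, compressive.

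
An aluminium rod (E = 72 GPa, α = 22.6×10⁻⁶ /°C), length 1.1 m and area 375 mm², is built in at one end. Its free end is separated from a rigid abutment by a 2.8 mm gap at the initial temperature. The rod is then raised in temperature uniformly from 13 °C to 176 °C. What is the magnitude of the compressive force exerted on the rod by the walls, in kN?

If the wall were absent the rod would grow by αΔT L = 22.6×10⁻⁶ × 163 × 1100 = 4.052 mm.
This exceeds the 2.8 mm gap, so the wall pushes back. The portion of expansion that must be recovered elastically is δ_free − gap = 4.052 − 2.8 = 1.252 mm.
That suppressed elongation corresponds to σ = E·Δ/L = 72×10³ × 1.252/1100 = 81.96 MPa.
Force on the wall = σA = 81.96 × 375 mm² = 30.74 kN.

P ≈ 30.7 kN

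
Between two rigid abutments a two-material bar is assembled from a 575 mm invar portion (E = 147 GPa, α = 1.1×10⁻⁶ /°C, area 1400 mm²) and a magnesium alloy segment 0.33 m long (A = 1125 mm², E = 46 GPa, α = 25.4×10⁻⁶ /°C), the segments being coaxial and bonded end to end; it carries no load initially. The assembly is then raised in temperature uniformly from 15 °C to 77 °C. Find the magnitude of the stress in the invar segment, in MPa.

σ ≈ 43.5 MPa (compressive)

If the supports were absent, the total length change would be Σ αᵢΔT Lᵢ = 1.1×10⁻⁶×62×575 + 25.4×10⁻⁶×62×330 = 0.5589 mm.
The rigid supports impose zero overall length change; the single axial force P common to all segments must satisfy P Σ Lᵢ/(AᵢEᵢ) = δ_free.
The series flexibility is Σ Lᵢ/(AᵢEᵢ) = 575/(1400×147×10³) + 330/(1125×46×10³) = 9.171×10⁻⁶ mm/N.
P = 0.5589 / 9.171×10⁻⁶ = 60940 N = 60.94 kN, compressive.
σ_{invar} = P / A = 60940 / 1400 = 43.53 MPa.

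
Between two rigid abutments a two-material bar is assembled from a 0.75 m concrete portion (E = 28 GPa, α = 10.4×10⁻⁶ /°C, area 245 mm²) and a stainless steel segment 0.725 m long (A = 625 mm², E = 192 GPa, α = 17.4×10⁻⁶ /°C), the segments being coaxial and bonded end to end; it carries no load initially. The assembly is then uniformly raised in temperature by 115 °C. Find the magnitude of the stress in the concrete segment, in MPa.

σ ≈ 83.1 MPa (compressive)

If the supports were absent, the total length change would be Σ αᵢΔT Lᵢ = 10.4×10⁻⁶×115×750 + 17.4×10⁻⁶×115×725 = 2.348 mm.
The rigid supports impose zero overall length change; the single axial force P common to all segments must satisfy P Σ Lᵢ/(AᵢEᵢ) = δ_free.
Σ Lᵢ/(AᵢEᵢ) = 750/(245×28×10³) + 725/(625×192×10³) = 0.0001154 mm/N.
So P = 2.348 / 0.0001154 = 20.35 kN, compressive.
σ_{concrete} = P / A = 20350 / 245 = 83.06 MPa.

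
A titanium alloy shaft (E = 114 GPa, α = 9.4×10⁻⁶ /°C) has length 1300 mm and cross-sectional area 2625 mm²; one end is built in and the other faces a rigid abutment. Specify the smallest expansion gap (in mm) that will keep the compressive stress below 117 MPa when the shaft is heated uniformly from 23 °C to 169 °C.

g ≈ 0.45 mm

Free expansion if unrestrained: δ_free = αΔT L = 9.4×10⁻⁶ × 146 × 1300 = 1.784 mm.
A stress of 117 MPa corresponds to the wall pushing the shaft back by σL/E = 117×1300/(114×10³) = 1.334 mm.
So the gap has to take up the difference, g_min = δ_free − σL/E = 1.784 − 1.334 = 0.4499 mm.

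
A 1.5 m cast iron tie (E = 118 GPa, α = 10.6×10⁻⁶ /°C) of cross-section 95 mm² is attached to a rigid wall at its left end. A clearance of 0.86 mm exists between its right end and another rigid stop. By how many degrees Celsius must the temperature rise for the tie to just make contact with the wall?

ΔT ≈ 54.1 °C

Contact occurs when the free expansion equals the gap: αΔT L = 0.86 mm.
ΔT = 0.86 / (10.6×10⁻⁶ × 1500) = 54.09 °C.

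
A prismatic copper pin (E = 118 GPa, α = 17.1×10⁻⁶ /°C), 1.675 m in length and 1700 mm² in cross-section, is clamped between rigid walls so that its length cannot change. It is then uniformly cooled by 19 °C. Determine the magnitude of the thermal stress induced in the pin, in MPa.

With length fixed, the mechanical strain must cancel the thermal strain αΔT = 17.1×10⁻⁶ × 19 = 324.9×10⁻⁶.
σ = EαΔT = 118×10³ × 17.1×10⁻⁶ × 19 = 38.34 MPa (tensile; the pin is trying to contract).

σ ≈ 38.3 MPa (tensile)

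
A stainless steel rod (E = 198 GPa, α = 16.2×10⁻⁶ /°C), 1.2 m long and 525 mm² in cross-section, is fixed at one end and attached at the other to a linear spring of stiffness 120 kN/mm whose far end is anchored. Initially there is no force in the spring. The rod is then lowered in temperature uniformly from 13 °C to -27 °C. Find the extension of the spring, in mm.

If the spring were absent the rod would shorten by αΔT L = 16.2×10⁻⁶ × 40 × 1200 = 0.7776 mm.
With a force P in the spring, the elastic change of the rod is PL/(AE) and that of the spring is P/k; compatibility requires their sum to equal δ_free.
So P = δ_free / [L/(AE) + 1/k] = 0.7776 / [ 1200/(525×198×10³) + 1/(120×10³) ].
P = 0.7776 / 1.988×10⁻⁵ = 39120 N.
Spring extension = P/k = 39120/(120×10³) = 0.326 mm.

δ ≈ 0.326 mm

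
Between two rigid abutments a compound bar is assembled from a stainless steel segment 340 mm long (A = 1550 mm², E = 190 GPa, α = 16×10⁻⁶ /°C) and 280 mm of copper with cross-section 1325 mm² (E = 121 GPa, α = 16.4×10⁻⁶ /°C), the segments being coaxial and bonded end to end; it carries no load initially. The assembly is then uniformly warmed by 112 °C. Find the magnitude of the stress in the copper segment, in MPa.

If the supports were absent, the total length change would be Σ αᵢΔT Lᵢ = 16×10⁻⁶×112×340 + 16.4×10⁻⁶×112×280 = 1.124 mm.
Since the ends are fixed, an axial force P builds up, equal in every segment, with P · Σ Lᵢ/(AᵢEᵢ) = δ_free.
The series flexibility is Σ Lᵢ/(AᵢEᵢ) = 340/(1550×190×10³) + 280/(1325×121×10³) = 2.901×10⁻⁶ mm/N.
So P = 1.124 / 2.901×10⁻⁶ = 387.3 kN, compressive.
σ_{copper} = P / A = 387300 / 1325 = 292.3 MPa.

σ ≈ 292 MPa (compressive)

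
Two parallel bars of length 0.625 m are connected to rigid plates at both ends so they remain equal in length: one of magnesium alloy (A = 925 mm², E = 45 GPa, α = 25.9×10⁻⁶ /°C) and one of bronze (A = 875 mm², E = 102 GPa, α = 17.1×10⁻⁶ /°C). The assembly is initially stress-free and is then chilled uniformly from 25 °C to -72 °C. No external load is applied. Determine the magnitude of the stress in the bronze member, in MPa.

σ ≈ 27.7 MPa (compressive)

Both members must finish at the same length. With the larger α, the magnesium alloy tends to over-contract; the plates restrain it, putting the magnesium alloy in tension and the bronze in compression. With no external load the two internal forces are equal and opposite, magnitude P.
Compatibility of the two members (thermal + elastic change equal): (α₁ − α₂)ΔT = P·[1/(A₁E₁) + 1/(A₂E₂)].
|α₁ − α₂|·ΔT = 8.8×10⁻⁶ × 97 = 0.0008536.
1/(A₁E₁) + 1/(A₂E₂) = 1/(925×45×10³) + 1/(875×102×10³) = 3.523×10⁻⁸ N⁻¹.
So P = 0.0008536 / 3.523×10⁻⁸ = 24.23 kN.
σ_{bronze} = P/A₂ = 24230/875 = 27.69 MPa, compressive.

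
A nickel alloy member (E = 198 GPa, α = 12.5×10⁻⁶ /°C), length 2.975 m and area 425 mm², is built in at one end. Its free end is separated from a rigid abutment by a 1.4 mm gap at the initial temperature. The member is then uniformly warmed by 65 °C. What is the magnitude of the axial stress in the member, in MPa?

Unrestrained expansion: δ_free = αΔT L = 12.5×10⁻⁶ × 65 × 2975 = 2.417 mm.
After closing the 1.4 mm clearance, 2.417 − 1.4 = 1.017 mm of expansion remains to be suppressed by the wall.
So σ = E(δ_free − g)/L = 198×10³ × 1.017/2975 = 67.7 MPa.

σ ≈ 67.7 MPa (compressive)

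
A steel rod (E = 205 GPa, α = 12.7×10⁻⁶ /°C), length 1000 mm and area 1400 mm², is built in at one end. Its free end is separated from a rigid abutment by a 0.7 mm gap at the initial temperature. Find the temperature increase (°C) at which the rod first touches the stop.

Contact occurs when the free expansion equals the gap: αΔT L = 0.7 mm.
ΔT = 0.7 / (12.7×10⁻⁶ × 1000) = 55.12 °C.

ΔT ≈ 55.1 °C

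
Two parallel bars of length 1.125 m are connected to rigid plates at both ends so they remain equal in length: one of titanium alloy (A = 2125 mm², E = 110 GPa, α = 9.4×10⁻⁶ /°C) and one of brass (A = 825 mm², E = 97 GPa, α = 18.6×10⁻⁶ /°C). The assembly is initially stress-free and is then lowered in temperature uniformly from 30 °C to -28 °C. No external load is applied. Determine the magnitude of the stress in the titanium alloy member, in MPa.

σ ≈ 15 MPa (compressive)

Both members must finish at the same length. With the larger α, the brass tends to over-contract; the plates restrain it, putting the brass in tension and the titanium alloy in compression. With no external load the two internal forces are equal and opposite, magnitude P.
Compatibility of the two members (thermal + elastic change equal): (α₁ − α₂)ΔT = P·[1/(A₁E₁) + 1/(A₂E₂)].
|α₁ − α₂|·ΔT = 9.2×10⁻⁶ × 58 = 0.0005336.
1/(A₁E₁) + 1/(A₂E₂) = 1/(2125×110×10³) + 1/(825×97×10³) = 1.677×10⁻⁸ N⁻¹.
So P = 0.0005336 / 1.677×10⁻⁸ = 31.81 kN.
σ_{titanium alloy} = P/A₁ = 31810/2125 = 14.97 MPa, compressive.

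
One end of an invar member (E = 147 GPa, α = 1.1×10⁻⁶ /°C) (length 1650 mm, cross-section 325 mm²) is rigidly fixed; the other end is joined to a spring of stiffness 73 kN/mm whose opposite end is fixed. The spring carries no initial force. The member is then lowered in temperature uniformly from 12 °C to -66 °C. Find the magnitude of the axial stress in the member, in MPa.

Free thermal contraction: δ_free = αΔT L = 1.1×10⁻⁶ × 78 × 1650 = 0.1416 mm.
Let P be the tensile force in the spring. The member extends elastically by PL/(AE) and the spring stretches by P/k; together these equal δ_free.
P [ L/(AE) + 1/k ] = δ_free → P [ 1650/(325×147×10³) + 1/(73×10³) ] = 0.1416.
P = 0.1416 / 4.824×10⁻⁵ = 2935 N.
σ = P/A = 2935/325 = 9.031 MPa.

σ ≈ 9.03 MPa (tensile)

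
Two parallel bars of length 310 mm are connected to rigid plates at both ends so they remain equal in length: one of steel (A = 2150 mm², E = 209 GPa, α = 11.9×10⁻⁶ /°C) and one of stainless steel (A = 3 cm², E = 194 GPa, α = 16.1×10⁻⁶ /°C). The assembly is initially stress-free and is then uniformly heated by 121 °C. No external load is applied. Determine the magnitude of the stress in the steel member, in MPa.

σ ≈ 12.2 MPa (tensile)

Equilibrium of a rigid end plate with no external load gives equal and opposite internal forces ±P in the two members. Since α_{stainless steel} > α_{steel}, heating drives the stainless steel into compression and the steel into tension.
Compatibility of the two members (thermal + elastic change equal): (α₁ − α₂)ΔT = P·[1/(A₁E₁) + 1/(A₂E₂)].
|α₁ − α₂|·ΔT = 4.2×10⁻⁶ × 121 = 0.0005082.
1/(A₁E₁) + 1/(A₂E₂) = 1/(2150×209×10³) + 1/(300×194×10³) = 1.941×10⁻⁸ N⁻¹.
So P = 0.0005082 / 1.941×10⁻⁸ = 26.19 kN.
σ_{steel} = P/A₁ = 26190/2150 = 12.18 MPa, tensile.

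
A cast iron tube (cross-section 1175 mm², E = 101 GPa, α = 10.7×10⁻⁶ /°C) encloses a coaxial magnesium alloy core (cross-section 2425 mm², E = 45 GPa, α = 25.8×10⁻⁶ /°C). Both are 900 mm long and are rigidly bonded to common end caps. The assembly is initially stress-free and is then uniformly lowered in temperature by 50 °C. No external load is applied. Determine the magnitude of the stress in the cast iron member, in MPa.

Equilibrium of a rigid end plate with no external load gives equal and opposite internal forces ±P in the two members. Since α_{magnesium alloy} > α_{cast iron}, cooling drives the magnesium alloy into tension and the cast iron into compression.
Equating the net (thermal + elastic) strains gives |α₁ − α₂|·ΔT = P·[1/(A₁E₁) + 1/(A₂E₂)].
|α₁ − α₂|·ΔT = 15.1×10⁻⁶ × 50 = 0.000755.
1/(A₁E₁) + 1/(A₂E₂) = 1/(1175×101×10³) + 1/(2425×45×10³) = 1.759×10⁻⁸ N⁻¹.
So P = 0.000755 / 1.759×10⁻⁸ = 42.92 kN.
σ_{cast iron} = P/A₁ = 42920/1175 = 36.53 MPa, compressive.

σ ≈ 36.5 MPa (compressive)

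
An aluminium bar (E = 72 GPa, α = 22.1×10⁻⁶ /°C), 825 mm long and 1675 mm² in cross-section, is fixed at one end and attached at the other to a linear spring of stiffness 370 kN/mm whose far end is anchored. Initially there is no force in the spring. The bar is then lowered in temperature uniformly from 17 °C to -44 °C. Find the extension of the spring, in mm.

The unrestrained thermal change is αΔT L = 22.1×10⁻⁶ × 61 × 825 = 1.112 mm.
Let P be the tensile force in the spring. The bar extends elastically by PL/(AE) and the spring stretches by P/k; together these equal δ_free.
So P = δ_free / [L/(AE) + 1/k] = 1.112 / [ 825/(1675×72×10³) + 1/(370×10³) ].
P = 1.112 / 9.543×10⁻⁶ = 116500 N.
Spring extension = P/k = 116500/(370×10³) = 0.315 mm.

δ ≈ 0.315 mm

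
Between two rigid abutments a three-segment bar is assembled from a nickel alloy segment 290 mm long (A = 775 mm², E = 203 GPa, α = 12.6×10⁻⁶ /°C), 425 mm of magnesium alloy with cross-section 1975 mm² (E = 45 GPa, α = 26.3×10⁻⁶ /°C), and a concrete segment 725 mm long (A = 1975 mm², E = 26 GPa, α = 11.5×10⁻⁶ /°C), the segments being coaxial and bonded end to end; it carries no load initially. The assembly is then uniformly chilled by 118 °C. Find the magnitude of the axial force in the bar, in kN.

Free thermal contraction of the whole bar: Σ αᵢΔT Lᵢ = 12.6×10⁻⁶×118×290 + 26.3×10⁻⁶×118×425 + 11.5×10⁻⁶×118×725 = 2.734 mm.
Since the ends are fixed, an axial force P builds up, equal in every segment, with P · Σ Lᵢ/(AᵢEᵢ) = δ_free.
The series flexibility is Σ Lᵢ/(AᵢEᵢ) = 290/(775×203×10³) + 425/(1975×45×10³) + 725/(1975×26×10³) = 2.074×10⁻⁵ mm/N.
P = 2.734 / 2.074×10⁻⁵ = 131800 N = 131.8 kN, tensile.

P ≈ 132 kN (tensile)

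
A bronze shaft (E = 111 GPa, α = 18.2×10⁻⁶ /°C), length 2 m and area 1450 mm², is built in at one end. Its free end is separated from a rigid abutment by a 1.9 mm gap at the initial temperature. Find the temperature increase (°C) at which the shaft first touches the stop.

ΔT ≈ 52.2 °C

Contact occurs when the free expansion equals the gap: αΔT L = 1.9 mm.
ΔT = 1.9 / (18.2×10⁻⁶ × 2000) = 52.2 °C.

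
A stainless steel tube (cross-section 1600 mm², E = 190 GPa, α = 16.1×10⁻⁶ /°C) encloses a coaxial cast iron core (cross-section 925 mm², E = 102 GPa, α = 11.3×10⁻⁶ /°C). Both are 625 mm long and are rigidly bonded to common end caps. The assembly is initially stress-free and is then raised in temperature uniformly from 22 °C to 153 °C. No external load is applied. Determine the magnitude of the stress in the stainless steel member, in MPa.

σ ≈ 28.3 MPa (compressive)

The stainless steel has the larger α, so on heating it would change length more than the cast iron if both were free. The rigid plates force a common final length, so the stainless steel is put into compression and the cast iron into tension, with equal and opposite forces P (no external load).
Setting the final lengths equal and cancelling L: (α₁ − α₂)ΔT = P/(A₁E₁) + P/(A₂E₂).
|α₁ − α₂|·ΔT = 4.8×10⁻⁶ × 131 = 0.0006288.
1/(A₁E₁) + 1/(A₂E₂) = 1/(1600×190×10³) + 1/(925×102×10³) = 1.389×10⁻⁸ N⁻¹.
P = 0.0006288 / 1.389×10⁻⁸ = 45280 N = 45.28 kN.
σ_{stainless steel} = P/A₁ = 45280/1600 = 28.3 MPa, compressive.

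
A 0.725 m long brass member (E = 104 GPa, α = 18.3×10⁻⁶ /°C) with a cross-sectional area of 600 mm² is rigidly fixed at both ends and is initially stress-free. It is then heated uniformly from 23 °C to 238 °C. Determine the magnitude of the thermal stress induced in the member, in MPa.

Because both ends are immovable the net strain is zero, and the suppressed thermal strain is αΔT = 18.3×10⁻⁶ × 215 = 3934.5×10⁻⁶.
The stress required to suppress this strain is σ = Eε = 104×10³ × 3934.5×10⁻⁶ = 409.2 MPa, compressive since the member is trying to expand.

σ ≈ 409 MPa (compressive)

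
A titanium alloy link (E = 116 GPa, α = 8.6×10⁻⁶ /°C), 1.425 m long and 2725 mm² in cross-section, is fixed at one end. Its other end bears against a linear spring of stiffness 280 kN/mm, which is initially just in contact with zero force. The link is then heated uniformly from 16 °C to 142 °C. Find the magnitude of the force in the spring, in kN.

P ≈ 191 kN

If the spring were absent the link would lengthen by αΔT L = 8.6×10⁻⁶ × 126 × 1425 = 1.544 mm.
With a force P in the spring, the elastic change of the link is PL/(AE) and that of the spring is P/k; compatibility requires their sum to equal δ_free.
P [ L/(AE) + 1/k ] = δ_free → P [ 1425/(2725×116×10³) + 1/(280×10³) ] = 1.544.
P = 1.544 / 8.079×10⁻⁶ = 191100 N.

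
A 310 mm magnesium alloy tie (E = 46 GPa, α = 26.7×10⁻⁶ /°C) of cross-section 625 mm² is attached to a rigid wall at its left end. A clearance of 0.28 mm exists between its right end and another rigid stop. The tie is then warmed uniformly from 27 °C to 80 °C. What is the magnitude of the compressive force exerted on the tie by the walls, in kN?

If the wall were absent the tie would grow by αΔT L = 26.7×10⁻⁶ × 53 × 310 = 0.4387 mm.
The gap closes (δ_free > 0.28 mm) and the wall then resists a further 0.4387 − 0.28 = 0.1587 mm of expansion.
Compatibility: PL/(AE) = 0.1587 mm, so σ = P/A = E × (0.1587/310) = 23.55 MPa.
P = σA = 23.55 × 625 = 14.72 kN.

P ≈ 14.7 kN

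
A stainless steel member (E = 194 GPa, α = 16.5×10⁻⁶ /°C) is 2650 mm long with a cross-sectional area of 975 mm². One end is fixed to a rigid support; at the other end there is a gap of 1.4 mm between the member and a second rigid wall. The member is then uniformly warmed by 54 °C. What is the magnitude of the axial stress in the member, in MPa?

σ ≈ 70.4 MPa (compressive)

Free thermal elongation = αΔT L = 16.5×10⁻⁶ × 54 × 2650 = 2.361 mm.
The gap closes (δ_free > 1.4 mm) and the wall then resists a further 2.361 − 1.4 = 0.9611 mm of expansion.
That suppressed elongation corresponds to σ = E·Δ/L = 194×10³ × 0.9611/2650 = 70.36 MPa.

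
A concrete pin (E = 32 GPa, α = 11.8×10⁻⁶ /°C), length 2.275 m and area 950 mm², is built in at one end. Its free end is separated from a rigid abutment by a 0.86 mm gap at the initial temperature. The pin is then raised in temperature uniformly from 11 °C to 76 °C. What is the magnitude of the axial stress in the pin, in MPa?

σ ≈ 12.4 MPa (compressive)

If the wall were absent the pin would grow by αΔT L = 11.8×10⁻⁶ × 65 × 2275 = 1.745 mm.
After closing the 0.86 mm clearance, 1.745 − 0.86 = 0.8849 mm of expansion remains to be suppressed by the wall.
So σ = E(δ_free − g)/L = 32×10³ × 0.8849/2275 = 12.45 MPa.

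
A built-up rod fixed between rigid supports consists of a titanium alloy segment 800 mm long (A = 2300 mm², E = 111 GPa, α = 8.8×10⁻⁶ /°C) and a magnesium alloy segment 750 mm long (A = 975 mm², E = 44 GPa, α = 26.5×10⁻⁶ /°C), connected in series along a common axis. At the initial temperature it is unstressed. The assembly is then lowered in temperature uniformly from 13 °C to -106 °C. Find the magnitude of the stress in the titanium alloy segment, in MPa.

σ ≈ 67.5 MPa (tensile)

With the walls removed the bar would change length by δ_free = Σ αᵢΔT Lᵢ = 8.8×10⁻⁶×119×800 + 26.5×10⁻⁶×119×750 = 3.203 mm.
The rigid supports impose zero overall length change; the single axial force P common to all segments must satisfy P Σ Lᵢ/(AᵢEᵢ) = δ_free.
Σ Lᵢ/(AᵢEᵢ) = 800/(2300×111×10³) + 750/(975×44×10³) = 2.062×10⁻⁵ mm/N.
So P = 3.203 / 2.062×10⁻⁵ = 155.4 kN, tensile.
σ_{titanium alloy} = P / A = 155400 / 2300 = 67.55 MPa.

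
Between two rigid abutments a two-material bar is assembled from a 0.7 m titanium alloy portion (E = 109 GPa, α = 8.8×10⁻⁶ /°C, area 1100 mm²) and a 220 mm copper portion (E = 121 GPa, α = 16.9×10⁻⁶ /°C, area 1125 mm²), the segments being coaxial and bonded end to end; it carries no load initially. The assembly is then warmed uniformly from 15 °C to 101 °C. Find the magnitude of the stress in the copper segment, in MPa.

Free thermal expansion of the whole bar: Σ αᵢΔT Lᵢ = 8.8×10⁻⁶×86×700 + 16.9×10⁻⁶×86×220 = 0.8495 mm.
Since the ends are fixed, an axial force P builds up, equal in every segment, with P · Σ Lᵢ/(AᵢEᵢ) = δ_free.
Σ Lᵢ/(AᵢEᵢ) = 700/(1100×109×10³) + 220/(1125×121×10³) = 7.454×10⁻⁶ mm/N.
Hence P = δ_free / Σ(L/AE) = 0.8495/7.454×10⁻⁶ = 114 kN (compressive).
σ_{copper} = P / A = 114000 / 1125 = 101.3 MPa.

σ ≈ 101 MPa (compressive)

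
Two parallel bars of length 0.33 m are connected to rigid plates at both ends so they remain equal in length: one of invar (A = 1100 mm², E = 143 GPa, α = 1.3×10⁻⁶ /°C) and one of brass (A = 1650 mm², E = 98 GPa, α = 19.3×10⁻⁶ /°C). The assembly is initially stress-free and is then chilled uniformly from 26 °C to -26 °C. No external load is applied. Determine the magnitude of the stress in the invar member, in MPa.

σ ≈ 67.8 MPa (compressive)

Equilibrium of a rigid end plate with no external load gives equal and opposite internal forces ±P in the two members. Since α_{brass} > α_{invar}, cooling drives the brass into tension and the invar into compression.
Equating the net (thermal + elastic) strains gives |α₁ − α₂|·ΔT = P·[1/(A₁E₁) + 1/(A₂E₂)].
|α₁ − α₂|·ΔT = 18×10⁻⁶ × 52 = 0.000936.
1/(A₁E₁) + 1/(A₂E₂) = 1/(1100×143×10³) + 1/(1650×98×10³) = 1.254×10⁻⁸ N⁻¹.
So P = 0.000936 / 1.254×10⁻⁸ = 74.63 kN.
σ_{invar} = P/A₁ = 74630/1100 = 67.85 MPa, compressive.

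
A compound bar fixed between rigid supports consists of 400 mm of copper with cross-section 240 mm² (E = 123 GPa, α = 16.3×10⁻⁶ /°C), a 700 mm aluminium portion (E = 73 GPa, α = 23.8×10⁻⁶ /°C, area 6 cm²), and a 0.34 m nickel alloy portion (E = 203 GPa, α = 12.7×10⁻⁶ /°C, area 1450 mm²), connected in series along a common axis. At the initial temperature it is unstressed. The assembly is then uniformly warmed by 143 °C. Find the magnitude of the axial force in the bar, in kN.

P ≈ 128 kN (compressive)

With the walls removed the bar would change length by δ_free = Σ αᵢΔT Lᵢ = 16.3×10⁻⁶×143×400 + 23.8×10⁻⁶×143×700 + 12.7×10⁻⁶×143×340 = 3.932 mm.
Since the ends are fixed, an axial force P builds up, equal in every segment, with P · Σ Lᵢ/(AᵢEᵢ) = δ_free.
Σ Lᵢ/(AᵢEᵢ) = 400/(240×123×10³) + 700/(600×73×10³) + 340/(1450×203×10³) = 3.069×10⁻⁵ mm/N.
P = 3.932 / 3.069×10⁻⁵ = 128100 N = 128.1 kN, compressive.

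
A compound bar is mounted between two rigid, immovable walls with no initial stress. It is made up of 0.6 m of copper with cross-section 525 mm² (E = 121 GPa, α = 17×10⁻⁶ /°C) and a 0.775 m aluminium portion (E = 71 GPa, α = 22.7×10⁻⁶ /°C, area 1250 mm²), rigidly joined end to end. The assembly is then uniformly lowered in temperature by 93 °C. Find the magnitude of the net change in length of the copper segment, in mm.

|ΔL| ≈ 0.394 mm

Free thermal contraction of the whole bar: Σ αᵢΔT Lᵢ = 17×10⁻⁶×93×600 + 22.7×10⁻⁶×93×775 = 2.585 mm.
The rigid supports impose zero overall length change; the single axial force P common to all segments must satisfy P Σ Lᵢ/(AᵢEᵢ) = δ_free.
Σ Lᵢ/(AᵢEᵢ) = 600/(525×121×10³) + 775/(1250×71×10³) = 1.818×10⁻⁵ mm/N.
P = 2.585 / 1.818×10⁻⁵ = 142200 N = 142.2 kN, tensile.
For the copper segment, free thermal change = 17×10⁻⁶×93×600 = 0.9486 mm and elastic change from P = 142200×600/(525×121×10³) = 1.343 mm; these oppose, so the net change is 0.394 mm (segment lengthens).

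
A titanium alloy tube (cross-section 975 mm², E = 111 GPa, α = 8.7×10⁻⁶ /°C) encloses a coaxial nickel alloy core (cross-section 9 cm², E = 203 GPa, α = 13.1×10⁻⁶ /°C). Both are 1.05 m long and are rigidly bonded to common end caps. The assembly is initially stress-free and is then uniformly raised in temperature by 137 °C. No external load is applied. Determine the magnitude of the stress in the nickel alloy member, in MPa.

σ ≈ 45.5 MPa (compressive)

Equilibrium of a rigid end plate with no external load gives equal and opposite internal forces ±P in the two members. Since α_{nickel alloy} > α_{titanium alloy}, heating drives the nickel alloy into compression and the titanium alloy into tension.
Compatibility of the two members (thermal + elastic change equal): (α₁ − α₂)ΔT = P·[1/(A₁E₁) + 1/(A₂E₂)].
|α₁ − α₂|·ΔT = 4.4×10⁻⁶ × 137 = 0.0006028.
1/(A₁E₁) + 1/(A₂E₂) = 1/(975×111×10³) + 1/(900×203×10³) = 1.471×10⁻⁸ N⁻¹.
So P = 0.0006028 / 1.471×10⁻⁸ = 40.97 kN.
σ_{nickel alloy} = P/A₂ = 40970/900 = 45.52 MPa, compressive.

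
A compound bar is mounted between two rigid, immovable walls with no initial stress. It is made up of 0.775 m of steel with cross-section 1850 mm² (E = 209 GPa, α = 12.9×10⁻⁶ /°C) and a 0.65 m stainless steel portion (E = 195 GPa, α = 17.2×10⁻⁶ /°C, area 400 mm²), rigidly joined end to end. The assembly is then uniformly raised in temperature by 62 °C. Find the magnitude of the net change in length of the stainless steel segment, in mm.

If the supports were absent, the total length change would be Σ αᵢΔT Lᵢ = 12.9×10⁻⁶×62×775 + 17.2×10⁻⁶×62×650 = 1.313 mm.
Since the ends are fixed, an axial force P builds up, equal in every segment, with P · Σ Lᵢ/(AᵢEᵢ) = δ_free.
The series flexibility is Σ Lᵢ/(AᵢEᵢ) = 775/(1850×209×10³) + 650/(400×195×10³) = 1.034×10⁻⁵ mm/N.
Hence P = δ_free / Σ(L/AE) = 1.313/1.034×10⁻⁵ = 127 kN (compressive).
For the stainless steel segment, free thermal change = 17.2×10⁻⁶×62×650 = 0.6932 mm and elastic change from P = 127000×650/(400×195×10³) = 1.058 mm; these oppose, so the net change is 0.365 mm (segment shortens).

|ΔL| ≈ 0.365 mm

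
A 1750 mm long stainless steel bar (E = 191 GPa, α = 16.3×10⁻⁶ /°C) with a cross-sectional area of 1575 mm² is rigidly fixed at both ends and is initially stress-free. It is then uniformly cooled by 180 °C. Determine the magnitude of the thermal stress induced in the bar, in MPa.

The supports are rigid, so the total axial strain is zero. The restrained thermal strain is ε = αΔT = 16.3×10⁻⁶ × 180 = 2934×10⁻⁶.
Hence σ = E·αΔT = 191×10³ × 2934×10⁻⁶ = 560.4 MPa, tensile.

σ ≈ 560 MPa (tensile)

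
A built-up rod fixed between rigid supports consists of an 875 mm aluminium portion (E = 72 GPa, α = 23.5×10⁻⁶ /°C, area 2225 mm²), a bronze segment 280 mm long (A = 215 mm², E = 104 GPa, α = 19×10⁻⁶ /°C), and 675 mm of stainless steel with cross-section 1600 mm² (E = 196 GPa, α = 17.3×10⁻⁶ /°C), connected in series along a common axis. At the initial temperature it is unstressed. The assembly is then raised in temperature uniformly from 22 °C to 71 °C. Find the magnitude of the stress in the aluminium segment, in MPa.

With the walls removed the bar would change length by δ_free = Σ αᵢΔT Lᵢ = 23.5×10⁻⁶×49×875 + 19×10⁻⁶×49×280 + 17.3×10⁻⁶×49×675 = 1.84 mm.
The rigid supports impose zero overall length change; the single axial force P common to all segments must satisfy P Σ Lᵢ/(AᵢEᵢ) = δ_free.
The series flexibility is Σ Lᵢ/(AᵢEᵢ) = 875/(2225×72×10³) + 280/(215×104×10³) + 675/(1600×196×10³) = 2.014×10⁻⁵ mm/N.
P = 1.84 / 2.014×10⁻⁵ = 91400 N = 91.4 kN, compressive.
σ_{aluminium} = P / A = 91400 / 2225 = 41.08 MPa.

σ ≈ 41.1 MPa (compressive)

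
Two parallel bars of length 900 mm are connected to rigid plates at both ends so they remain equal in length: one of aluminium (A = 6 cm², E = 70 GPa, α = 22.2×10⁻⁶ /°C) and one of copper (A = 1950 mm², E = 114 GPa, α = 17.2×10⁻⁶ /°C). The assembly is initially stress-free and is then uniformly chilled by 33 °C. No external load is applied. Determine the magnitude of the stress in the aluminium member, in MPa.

σ ≈ 9.71 MPa (tensile)

Both members must finish at the same length. With the larger α, the aluminium tends to over-contract; the plates restrain it, putting the aluminium in tension and the copper in compression. With no external load the two internal forces are equal and opposite, magnitude P.
Equating the net (thermal + elastic) strains gives |α₁ − α₂|·ΔT = P·[1/(A₁E₁) + 1/(A₂E₂)].
|α₁ − α₂|·ΔT = 5×10⁻⁶ × 33 = 0.000165.
1/(A₁E₁) + 1/(A₂E₂) = 1/(600×70×10³) + 1/(1950×114×10³) = 2.831×10⁻⁸ N⁻¹.
So P = 0.000165 / 2.831×10⁻⁸ = 5.829 kN.
σ_{aluminium} = P/A₁ = 5829/600 = 9.715 MPa, tensile.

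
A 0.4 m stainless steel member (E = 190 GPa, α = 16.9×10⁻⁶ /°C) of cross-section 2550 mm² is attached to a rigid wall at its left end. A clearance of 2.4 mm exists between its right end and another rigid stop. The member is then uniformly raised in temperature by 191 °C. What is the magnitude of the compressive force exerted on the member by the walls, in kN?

Free thermal elongation = αΔT L = 16.9×10⁻⁶ × 191 × 400 = 1.291 mm.
Since δ_free = 1.29 mm is less than the 2.4 mm gap, the member never touches the wall. No axial force develops.

P ≈ 0 kN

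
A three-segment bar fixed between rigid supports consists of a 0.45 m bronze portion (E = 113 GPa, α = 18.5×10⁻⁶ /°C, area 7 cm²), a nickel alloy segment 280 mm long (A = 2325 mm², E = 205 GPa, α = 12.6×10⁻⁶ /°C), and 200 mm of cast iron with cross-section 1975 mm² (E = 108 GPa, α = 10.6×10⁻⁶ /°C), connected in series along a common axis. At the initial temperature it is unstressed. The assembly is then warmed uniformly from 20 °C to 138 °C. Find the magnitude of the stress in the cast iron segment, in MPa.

σ ≈ 116 MPa (compressive)

Free thermal expansion of the whole bar: Σ αᵢΔT Lᵢ = 18.5×10⁻⁶×118×450 + 12.6×10⁻⁶×118×280 + 10.6×10⁻⁶×118×200 = 1.649 mm.
The rigid supports impose zero overall length change; the single axial force P common to all segments must satisfy P Σ Lᵢ/(AᵢEᵢ) = δ_free.
The series flexibility is Σ Lᵢ/(AᵢEᵢ) = 450/(700×113×10³) + 280/(2325×205×10³) + 200/(1975×108×10³) = 7.214×10⁻⁶ mm/N.
Hence P = δ_free / Σ(L/AE) = 1.649/7.214×10⁻⁶ = 228.6 kN (compressive).
σ_{cast iron} = P / A = 228600 / 1975 = 115.7 MPa.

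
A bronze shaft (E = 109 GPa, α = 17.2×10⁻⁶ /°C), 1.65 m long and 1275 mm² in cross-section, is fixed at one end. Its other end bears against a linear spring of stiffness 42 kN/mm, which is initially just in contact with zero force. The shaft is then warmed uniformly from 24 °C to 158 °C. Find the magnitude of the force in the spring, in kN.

P ≈ 107 kN

The unrestrained thermal change is αΔT L = 17.2×10⁻⁶ × 134 × 1650 = 3.803 mm.
With a force P in the spring, the elastic change of the shaft is PL/(AE) and that of the spring is P/k; compatibility requires their sum to equal δ_free.
P [ L/(AE) + 1/k ] = δ_free → P [ 1650/(1275×109×10³) + 1/(42×10³) ] = 3.803.
P = 3.803 / 3.568×10⁻⁵ = 106600 N.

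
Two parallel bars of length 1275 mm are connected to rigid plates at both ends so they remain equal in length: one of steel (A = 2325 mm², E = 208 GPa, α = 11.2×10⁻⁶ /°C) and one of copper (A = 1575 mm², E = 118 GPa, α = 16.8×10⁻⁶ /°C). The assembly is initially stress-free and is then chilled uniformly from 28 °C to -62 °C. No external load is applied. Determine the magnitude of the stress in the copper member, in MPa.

Both members must finish at the same length. With the larger α, the copper tends to over-contract; the plates restrain it, putting the copper in tension and the steel in compression. With no external load the two internal forces are equal and opposite, magnitude P.
Compatibility of the two members (thermal + elastic change equal): (α₁ − α₂)ΔT = P·[1/(A₁E₁) + 1/(A₂E₂)].
|α₁ − α₂|·ΔT = 5.6×10⁻⁶ × 90 = 0.000504.
1/(A₁E₁) + 1/(A₂E₂) = 1/(2325×208×10³) + 1/(1575×118×10³) = 7.449×10⁻⁹ N⁻¹.
So P = 0.000504 / 7.449×10⁻⁹ = 67.66 kN.
σ_{copper} = P/A₂ = 67660/1575 = 42.96 MPa, tensile.

σ ≈ 43 MPa (tensile)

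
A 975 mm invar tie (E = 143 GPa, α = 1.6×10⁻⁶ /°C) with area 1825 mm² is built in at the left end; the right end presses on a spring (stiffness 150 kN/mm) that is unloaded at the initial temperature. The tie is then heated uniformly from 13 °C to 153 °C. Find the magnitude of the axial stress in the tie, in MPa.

σ ≈ 11.5 MPa (compressive)

The unrestrained thermal change is αΔT L = 1.6×10⁻⁶ × 140 × 975 = 0.2184 mm.
With a force P in the spring, the elastic change of the tie is PL/(AE) and that of the spring is P/k; compatibility requires their sum to equal δ_free.
P [ L/(AE) + 1/k ] = δ_free → P [ 975/(1825×143×10³) + 1/(150×10³) ] = 0.2184.
P = 0.2184 / 1.04×10⁻⁵ = 20990 N.
σ = P/A = 20990/1825 = 11.5 MPa.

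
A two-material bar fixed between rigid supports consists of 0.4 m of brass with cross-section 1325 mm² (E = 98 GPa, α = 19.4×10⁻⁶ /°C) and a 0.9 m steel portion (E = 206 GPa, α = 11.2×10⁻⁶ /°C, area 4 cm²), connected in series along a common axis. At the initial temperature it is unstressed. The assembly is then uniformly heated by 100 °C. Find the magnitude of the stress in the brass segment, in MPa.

σ ≈ 96.2 MPa (compressive)

With the walls removed the bar would change length by δ_free = Σ αᵢΔT Lᵢ = 19.4×10⁻⁶×100×400 + 11.2×10⁻⁶×100×900 = 1.784 mm.
Since the ends are fixed, an axial force P builds up, equal in every segment, with P · Σ Lᵢ/(AᵢEᵢ) = δ_free.
Σ Lᵢ/(AᵢEᵢ) = 400/(1325×98×10³) + 900/(400×206×10³) = 1.4×10⁻⁵ mm/N.
P = 1.784 / 1.4×10⁻⁵ = 127400 N = 127.4 kN, compressive.
σ_{brass} = P / A = 127400 / 1325 = 96.15 MPa.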